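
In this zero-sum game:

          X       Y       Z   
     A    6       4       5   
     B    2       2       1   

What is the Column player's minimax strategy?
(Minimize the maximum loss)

Column should play Y, value = 4

Work:
Column player minimizes Row's maximum payoff:
Column X: max payoff to Row = 6
Column Y: max payoff to Row = 4
Column Z: max payoff to Row = 5
Minimum is 4, achieved by column Y.
Minimax strategy: Y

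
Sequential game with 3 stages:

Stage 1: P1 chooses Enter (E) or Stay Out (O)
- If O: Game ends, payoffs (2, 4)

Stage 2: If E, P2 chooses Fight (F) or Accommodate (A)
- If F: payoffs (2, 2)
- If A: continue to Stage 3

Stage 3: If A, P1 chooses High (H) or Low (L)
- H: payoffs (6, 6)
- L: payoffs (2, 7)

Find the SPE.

SPE: (E, A, H); Outcome (6, 6)

Work:
Stage 3: P1 chooses H (6 vs 2)
Stage 2: P2: F->2, A->6 (anticipating H). Choose A
Stage 1: P1: O->2, E->6 (anticipating A, H). Choose E
SPE path: E -> A -> H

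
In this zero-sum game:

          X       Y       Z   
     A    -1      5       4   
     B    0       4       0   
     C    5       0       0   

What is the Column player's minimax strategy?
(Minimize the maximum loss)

Column should play Z, value = 4

Work:
Column player minimizes Row's maximum payoff:
Column X: max payoff to Row = 5
Column Y: max payoff to Row = 5
Column Z: max payoff to Row = 4
Minimum is 4, achieved by column Z.
Minimax strategy: Z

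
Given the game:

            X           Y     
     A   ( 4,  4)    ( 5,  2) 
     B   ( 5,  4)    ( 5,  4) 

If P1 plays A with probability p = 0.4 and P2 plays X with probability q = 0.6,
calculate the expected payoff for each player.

E[P1] = 4.76, E[P2] = 3.68

Work:
E[P1] = p·q·π₁(A,X) + p·(1-q)·π₁(A,Y) + (1-p)·q·π₁(B,X) + (1-p)·(1-q)·π₁(B,Y)
= 0.4·0.6·4 + 0.4·0.4·5 + 0.6·0.6·5 + 0.6·0.4·5
= 4.76

E[P2] = 3.68 (similar calculation)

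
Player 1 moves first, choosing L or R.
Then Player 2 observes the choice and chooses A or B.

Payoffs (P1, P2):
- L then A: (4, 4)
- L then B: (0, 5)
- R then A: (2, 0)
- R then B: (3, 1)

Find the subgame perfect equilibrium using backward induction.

P1 plays R, P2 plays B after L and B after R; Payoff (3, 1)

Work:
Backward induction:
After L: P2 chooses B → P1 gets 0
After R: P2 chooses B → P1 gets 3
P1 chooses R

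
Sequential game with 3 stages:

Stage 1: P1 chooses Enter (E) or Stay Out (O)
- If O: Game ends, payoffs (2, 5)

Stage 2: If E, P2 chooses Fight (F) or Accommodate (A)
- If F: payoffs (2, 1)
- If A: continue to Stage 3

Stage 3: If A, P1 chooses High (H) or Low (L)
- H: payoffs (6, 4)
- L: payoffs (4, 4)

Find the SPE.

SPE: (E, A, H); Outcome (6, 4)

Work:
Stage 3: P1 chooses H (6 vs 4)
Stage 2: P2: F->1, A->4 (anticipating H). Choose A
Stage 1: P1: O->2, E->6 (anticipating A, H). Choose E
SPE path: E -> A -> H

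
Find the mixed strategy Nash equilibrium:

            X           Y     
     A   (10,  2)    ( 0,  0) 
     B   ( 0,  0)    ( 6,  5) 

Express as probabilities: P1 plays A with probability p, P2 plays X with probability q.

p = 0.7143, q = 0.375

Work:
Find probabilities that make opponent indifferent:
P2 chooses q to make P1 indifferent between A and B
P1 chooses p to make P2 indifferent between X and Y
Mixed NE: P1 plays (A: 0.7143, B: 0.2857), P2 plays (X: 0.375, Y: 0.625)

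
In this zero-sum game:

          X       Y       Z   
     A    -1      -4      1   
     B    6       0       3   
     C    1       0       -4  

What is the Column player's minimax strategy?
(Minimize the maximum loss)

Column should play Y, value = 0

Work:
Column player minimizes Row's maximum payoff:
Column X: max payoff to Row = 6
Column Y: max payoff to Row = 0
Column Z: max payoff to Row = 3
Minimum is 0, achieved by column Y.
Minimax strategy: Y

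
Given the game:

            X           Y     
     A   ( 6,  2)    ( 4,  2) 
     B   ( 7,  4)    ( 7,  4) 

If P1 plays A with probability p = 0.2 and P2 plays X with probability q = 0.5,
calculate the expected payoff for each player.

E[P1] = 6.6, E[P2] = 3.6

Work:
E[P1] = p·q·π₁(A,X) + p·(1-q)·π₁(A,Y) + (1-p)·q·π₁(B,X) + (1-p)·(1-q)·π₁(B,Y)
= 0.2·0.5·6 + 0.2·0.5·4 + 0.8·0.5·7 + 0.8·0.5·7
= 6.6

E[P2] = 3.6 (similar calculation)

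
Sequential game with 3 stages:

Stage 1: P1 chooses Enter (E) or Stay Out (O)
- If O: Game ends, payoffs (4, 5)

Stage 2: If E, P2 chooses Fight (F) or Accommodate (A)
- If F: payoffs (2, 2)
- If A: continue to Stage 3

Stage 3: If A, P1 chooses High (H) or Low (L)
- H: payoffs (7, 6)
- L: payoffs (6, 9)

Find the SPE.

SPE: (E, A, H); Outcome (7, 6)

Work:
Stage 3: P1 chooses H (7 vs 6)
Stage 2: P2: F->2, A->6 (anticipating H). Choose A
Stage 1: P1: O->4, E->7 (anticipating A, H). Choose E
SPE path: E -> A -> H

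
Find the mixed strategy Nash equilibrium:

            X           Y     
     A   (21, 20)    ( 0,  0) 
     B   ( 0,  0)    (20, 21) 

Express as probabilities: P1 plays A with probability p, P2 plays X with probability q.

p = 0.5122, q = 0.4878

Work:
Find probabilities that make opponent indifferent:
P2 chooses q to make P1 indifferent between A and B
P1 chooses p to make P2 indifferent between X and Y
Mixed NE: P1 plays (A: 0.5122, B: 0.4878), P2 plays (X: 0.4878, Y: 0.5122)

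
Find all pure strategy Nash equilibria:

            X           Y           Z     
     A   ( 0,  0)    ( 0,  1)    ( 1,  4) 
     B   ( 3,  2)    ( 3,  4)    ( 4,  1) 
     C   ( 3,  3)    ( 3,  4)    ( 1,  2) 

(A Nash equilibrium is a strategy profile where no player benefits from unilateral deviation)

Nash equilibrium: (B, Y), (C, Y)

Work:
Best responses:
  P1 vs X: payoffs [0, 3, 3] → best response B/C (payoff 3)
  P1 vs Y: payoffs [0, 3, 3] → best response B/C (payoff 3)
  P1 vs Z: payoffs [1, 4, 1] → best response B (payoff 4)
  P2 vs A: payoffs [0, 1, 4] → best response Z (payoff 4)
  P2 vs B: payoffs [2, 4, 1] → best response Y (payoff 4)
  P2 vs C: payoffs [3, 4, 2] → best response Y (payoff 4)
Mutual best responses: (B,Y), (C,Y) → Nash equilibria.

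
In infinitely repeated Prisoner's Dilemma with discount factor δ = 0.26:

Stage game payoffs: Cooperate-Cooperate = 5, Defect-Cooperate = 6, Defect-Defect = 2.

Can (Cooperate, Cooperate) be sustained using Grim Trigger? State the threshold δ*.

δ* = 0.25; since δ = 0.26 ≥ 0.25, cooperation can be sustained

Work:
For Grim Trigger:
Cooperate forever: 5/(1-δ)
Defect then punished: 6 + 2·δ/(1-δ)
Need: 5/(1-δ) ≥ 6 + 2·δ/(1-δ)
Solving: δ ≥ (T-R)/(T-P) = (6-5)/(6-2) = 0.25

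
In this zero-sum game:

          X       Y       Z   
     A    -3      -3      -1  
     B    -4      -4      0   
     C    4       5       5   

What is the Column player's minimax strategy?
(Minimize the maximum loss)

Column should play X, value = 4

Work:
Column player minimizes Row's maximum payoff:
Column X: max payoff to Row = 4
Column Y: max payoff to Row = 5
Column Z: max payoff to Row = 5
Minimum is 4, achieved by column X.
Minimax strategy: X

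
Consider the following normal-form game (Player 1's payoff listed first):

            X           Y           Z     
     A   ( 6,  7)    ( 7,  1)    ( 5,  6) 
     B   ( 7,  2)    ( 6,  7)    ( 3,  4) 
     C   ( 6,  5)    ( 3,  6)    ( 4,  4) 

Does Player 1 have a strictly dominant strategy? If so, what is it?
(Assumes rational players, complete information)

No strictly dominant strategy exists for Player 1

Work:
A strategy strictly dominates another if it gives a strictly higher payoff against every opponent action. Compare each pair of P1's strategies column-by-column:
  A vs B: [6 vs 7, 7 vs 6, 5 vs 3] → A does not strictly dominate B (column X: 6 ≤ 7)
  A vs C: [6 vs 6, 7 vs 3, 5 vs 4] → A does not strictly dominate C (column X: 6 ≤ 6)
  B vs A: [7 vs 6, 6 vs 7, 3 vs 5] → B does not strictly dominate A (column Y: 6 ≤ 7)
  B vs C: [7 vs 6, 6 vs 3, 3 vs 4] → B does not strictly dominate C (column Z: 3 ≤ 4)
  C vs A: [6 vs 6, 3 vs 7, 4 vs 5] → C does not strictly dominate A (column X: 6 ≤ 6)
  C vs B: [6 vs 7, 3 vs 6, 4 vs 3] → C does not strictly dominate B (column X: 6 ≤ 7)
No single strategy strictly dominates all others → no strictly dominant strategy.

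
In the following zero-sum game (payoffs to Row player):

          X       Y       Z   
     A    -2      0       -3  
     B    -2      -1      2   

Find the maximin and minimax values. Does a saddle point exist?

Maximin = -2, Minimax = -2, Saddle: True

Work:
Row minimums: [-3, -2] → maximin = -2
Column maximums: [-2, 0, 2] → minimax = -2
Saddle point exists! Game value = -2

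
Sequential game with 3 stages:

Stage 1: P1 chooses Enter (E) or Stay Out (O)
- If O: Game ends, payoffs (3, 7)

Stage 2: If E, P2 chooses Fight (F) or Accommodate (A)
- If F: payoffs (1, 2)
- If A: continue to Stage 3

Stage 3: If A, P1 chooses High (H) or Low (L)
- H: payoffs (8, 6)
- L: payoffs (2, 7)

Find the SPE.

SPE: (E, A, H); Outcome (8, 6)

Work:
Stage 3: P1 chooses H (8 vs 2)
Stage 2: P2: F->2, A->6 (anticipating H). Choose A
Stage 1: P1: O->3, E->8 (anticipating A, H). Choose E
SPE path: E -> A -> H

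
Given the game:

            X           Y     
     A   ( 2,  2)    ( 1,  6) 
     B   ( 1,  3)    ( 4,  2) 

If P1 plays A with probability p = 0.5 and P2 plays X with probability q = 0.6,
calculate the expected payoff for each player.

E[P1] = 1.9, E[P2] = 3.1

Work:
E[P1] = p·q·π₁(A,X) + p·(1-q)·π₁(A,Y) + (1-p)·q·π₁(B,X) + (1-p)·(1-q)·π₁(B,Y)
= 0.5·0.6·2 + 0.5·0.4·1 + 0.5·0.6·1 + 0.5·0.4·4
= 1.9

E[P2] = 3.1 (similar calculation)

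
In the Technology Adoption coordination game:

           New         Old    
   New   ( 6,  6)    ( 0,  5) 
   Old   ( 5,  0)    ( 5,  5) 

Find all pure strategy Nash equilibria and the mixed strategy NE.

Pure NE: (New, New) and (Old, Old); Mixed NE: p = 0.8333, q = 0.8333

Work:
Check pure NE:
(New, New): (6, 6) - no unilateral deviation beneficial
(Old, Old): (5, 5) - no unilateral deviation beneficial
Mixed NE: P1 plays New with p = 0.8333, P2 plays New with q = 0.8333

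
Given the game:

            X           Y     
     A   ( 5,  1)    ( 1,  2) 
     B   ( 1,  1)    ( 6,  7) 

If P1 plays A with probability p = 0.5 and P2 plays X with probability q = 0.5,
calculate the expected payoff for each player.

E[P1] = 3.25, E[P2] = 2.75

Work:
E[P1] = p·q·π₁(A,X) + p·(1-q)·π₁(A,Y) + (1-p)·q·π₁(B,X) + (1-p)·(1-q)·π₁(B,Y)
= 0.5·0.5·5 + 0.5·0.5·1 + 0.5·0.5·1 + 0.5·0.5·6
= 3.25

E[P2] = 2.75 (similar calculation)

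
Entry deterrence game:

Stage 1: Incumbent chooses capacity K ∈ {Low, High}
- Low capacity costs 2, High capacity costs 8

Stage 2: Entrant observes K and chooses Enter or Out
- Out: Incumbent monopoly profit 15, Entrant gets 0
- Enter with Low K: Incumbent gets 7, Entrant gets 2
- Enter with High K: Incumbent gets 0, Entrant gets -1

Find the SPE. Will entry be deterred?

SPE: (High, Enter|Low, Out|High); Entry deterred. Incumbent net profit = 7

Work:
After Low K: Entrant enters (2 > 0)
After High K: Entrant stays out (-1 < 0)
Incumbent: Low → 7−2=5, High → 15−8=7
Incumbent chooses High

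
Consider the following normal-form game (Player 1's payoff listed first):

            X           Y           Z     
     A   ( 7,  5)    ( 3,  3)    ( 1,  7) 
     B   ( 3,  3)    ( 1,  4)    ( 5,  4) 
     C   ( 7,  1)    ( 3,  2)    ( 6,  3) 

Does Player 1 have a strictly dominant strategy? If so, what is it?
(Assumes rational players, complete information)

No strictly dominant strategy exists for Player 1

Work:
A strategy strictly dominates another if it gives a strictly higher payoff against every opponent action. Compare each pair of P1's strategies column-by-column:
  A vs B: [7 vs 3, 3 vs 1, 1 vs 5] → A does not strictly dominate B (column Z: 1 ≤ 5)
  A vs C: [7 vs 7, 3 vs 3, 1 vs 6] → A does not strictly dominate C (column X: 7 ≤ 7)
  B vs A: [3 vs 7, 1 vs 3, 5 vs 1] → B does not strictly dominate A (column X: 3 ≤ 7)
  B vs C: [3 vs 7, 1 vs 3, 5 vs 6] → B does not strictly dominate C (column X: 3 ≤ 7)
  C vs A: [7 vs 7, 3 vs 3, 6 vs 1] → C does not strictly dominate A (column X: 7 ≤ 7)
  C vs B: [7 vs 3, 3 vs 1, 6 vs 5] → C strictly dominates B
No single strategy strictly dominates all others → no strictly dominant strategy.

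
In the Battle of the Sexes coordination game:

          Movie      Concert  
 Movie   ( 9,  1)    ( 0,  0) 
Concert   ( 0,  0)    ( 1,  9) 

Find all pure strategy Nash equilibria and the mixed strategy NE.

Pure NE: (Movie, Movie) and (Concert, Concert); Mixed NE: p = 0.9, q = 0.1

Work:
Check pure NE:
(Movie, Movie): (9, 1) - no unilateral deviation beneficial
(Concert, Concert): (1, 9) - no unilateral deviation beneficial
Mixed NE: P1 plays Movie with p = 0.9, P2 plays Movie with q = 0.1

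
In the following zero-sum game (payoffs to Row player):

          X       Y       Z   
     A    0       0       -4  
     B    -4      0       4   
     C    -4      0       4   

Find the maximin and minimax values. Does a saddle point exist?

Maximin = -4, Minimax = 0, Saddle: False

Work:
Row minimums: [-4, -4, -4] → maximin = -4
Column maximums: [0, 0, 4] → minimax = 0
No saddle point (maximin ≠ minimax). Mixed strategy needed.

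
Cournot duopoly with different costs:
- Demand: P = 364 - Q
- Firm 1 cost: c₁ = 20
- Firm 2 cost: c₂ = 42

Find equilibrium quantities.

q₁* = 122.0, q₂* = 100.0

Work:
Reaction: q₁ = (364 - 20 - q₂)/2
Reaction: q₂ = (364 - 42 - q₁)/2
Solve simultaneously:
q₁* = (364 - 2×20 + 42)/3 = 122.0
q₂* = (364 - 2×42 + 20)/3 = 100.0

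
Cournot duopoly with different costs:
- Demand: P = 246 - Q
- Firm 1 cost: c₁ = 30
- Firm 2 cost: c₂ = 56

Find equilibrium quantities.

q₁* = 80.67, q₂* = 54.67

Work:
Reaction: q₁ = (246 - 30 - q₂)/2
Reaction: q₂ = (246 - 56 - q₁)/2
Solve simultaneously:
q₁* = (246 - 2×30 + 56)/3 = 80.67
q₂* = (246 - 2×56 + 30)/3 = 54.67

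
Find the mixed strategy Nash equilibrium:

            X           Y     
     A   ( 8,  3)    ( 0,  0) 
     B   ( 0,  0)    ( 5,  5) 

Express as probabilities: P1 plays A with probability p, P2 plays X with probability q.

p = 0.625, q = 0.3846

Work:
Find probabilities that make opponent indifferent:
P2 chooses q to make P1 indifferent between A and B
P1 chooses p to make P2 indifferent between X and Y
Mixed NE: P1 plays (A: 0.625, B: 0.375), P2 plays (X: 0.3846, Y: 0.6154)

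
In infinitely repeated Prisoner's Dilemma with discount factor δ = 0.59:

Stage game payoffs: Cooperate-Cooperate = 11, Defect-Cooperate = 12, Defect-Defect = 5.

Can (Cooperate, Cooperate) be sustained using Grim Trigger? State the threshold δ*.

δ* = 0.1429; since δ = 0.59 ≥ 0.1429, cooperation can be sustained

Work:
For Grim Trigger:
Cooperate forever: 11/(1-δ)
Defect then punished: 12 + 5·δ/(1-δ)
Need: 11/(1-δ) ≥ 12 + 5·δ/(1-δ)
Solving: δ ≥ (T-R)/(T-P) = (12-11)/(12-5) = 0.1429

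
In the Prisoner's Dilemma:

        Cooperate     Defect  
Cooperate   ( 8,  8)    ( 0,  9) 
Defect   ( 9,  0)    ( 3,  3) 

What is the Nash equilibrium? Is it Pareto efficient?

(Defect, Defect) is NE; not Pareto efficient

Work:
Defect dominates Cooperate for both players:
If P2 cooperates: Defect (9) > Cooperate (8)
If P2 defects: Defect (3) > Cooperate (0)
NE: (Defect, Defect) with payoff (3, 3)
But (Cooperate, Cooperate) = (8, 8) Pareto dominates (3, 3)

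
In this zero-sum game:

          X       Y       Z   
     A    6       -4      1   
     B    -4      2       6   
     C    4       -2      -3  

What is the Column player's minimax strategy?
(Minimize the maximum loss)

Column should play Y, value = 2

Work:
Column player minimizes Row's maximum payoff:
Column X: max payoff to Row = 6
Column Y: max payoff to Row = 2
Column Z: max payoff to Row = 6
Minimum is 2, achieved by column Y.
Minimax strategy: Y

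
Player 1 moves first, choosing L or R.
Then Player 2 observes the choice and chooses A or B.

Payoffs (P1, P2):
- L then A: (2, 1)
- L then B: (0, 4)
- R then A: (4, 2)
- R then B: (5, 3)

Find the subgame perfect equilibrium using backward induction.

P1 plays R, P2 plays B after L and B after R; Payoff (5, 3)

Work:
Backward induction:
After L: P2 chooses B → P1 gets 0
After R: P2 chooses B → P1 gets 5
P1 chooses R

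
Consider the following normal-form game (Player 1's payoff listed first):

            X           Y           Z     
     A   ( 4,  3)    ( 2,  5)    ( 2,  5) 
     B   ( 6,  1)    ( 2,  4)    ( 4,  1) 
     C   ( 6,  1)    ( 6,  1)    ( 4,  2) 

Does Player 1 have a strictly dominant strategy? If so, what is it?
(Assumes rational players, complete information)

No strictly dominant strategy exists for Player 1

Work:
A strategy strictly dominates another if it gives a strictly higher payoff against every opponent action. Compare each pair of P1's strategies column-by-column:
  A vs B: [4 vs 6, 2 vs 2, 2 vs 4] → A does not strictly dominate B (column X: 4 ≤ 6)
  A vs C: [4 vs 6, 2 vs 6, 2 vs 4] → A does not strictly dominate C (column X: 4 ≤ 6)
  B vs A: [6 vs 4, 2 vs 2, 4 vs 2] → B does not strictly dominate A (column Y: 2 ≤ 2)
  B vs C: [6 vs 6, 2 vs 6, 4 vs 4] → B does not strictly dominate C (column X: 6 ≤ 6)
  C vs A: [6 vs 4, 6 vs 2, 4 vs 2] → C strictly dominates A
  C vs B: [6 vs 6, 6 vs 2, 4 vs 4] → C does not strictly dominate B (column X: 6 ≤ 6)
No single strategy strictly dominates all others → no strictly dominant strategy.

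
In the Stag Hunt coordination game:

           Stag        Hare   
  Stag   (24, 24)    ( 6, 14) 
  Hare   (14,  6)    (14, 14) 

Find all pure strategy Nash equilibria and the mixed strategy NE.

Pure NE: (Stag, Stag) and (Hare, Hare); Mixed NE: p = 0.4444, q = 0.4444

Work:
Check pure NE:
(Stag, Stag): (24, 24) - no unilateral deviation beneficial
(Hare, Hare): (14, 14) - no unilateral deviation beneficial
Mixed NE: P1 plays Stag with p = 0.4444, P2 plays Stag with q = 0.4444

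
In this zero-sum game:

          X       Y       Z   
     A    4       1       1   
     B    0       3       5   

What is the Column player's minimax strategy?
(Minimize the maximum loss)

Column should play Y, value = 3

Work:
Column player minimizes Row's maximum payoff:
Column X: max payoff to Row = 4
Column Y: max payoff to Row = 3
Column Z: max payoff to Row = 5
Minimum is 3, achieved by column Y.
Minimax strategy: Y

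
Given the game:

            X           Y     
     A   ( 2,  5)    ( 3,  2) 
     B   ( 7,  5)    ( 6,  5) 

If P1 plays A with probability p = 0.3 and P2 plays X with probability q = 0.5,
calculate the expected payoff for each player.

E[P1] = 5.3, E[P2] = 4.55

Work:
E[P1] = p·q·π₁(A,X) + p·(1-q)·π₁(A,Y) + (1-p)·q·π₁(B,X) + (1-p)·(1-q)·π₁(B,Y)
= 0.3·0.5·2 + 0.3·0.5·3 + 0.7·0.5·7 + 0.7·0.5·6
= 5.3

E[P2] = 4.55 (similar calculation)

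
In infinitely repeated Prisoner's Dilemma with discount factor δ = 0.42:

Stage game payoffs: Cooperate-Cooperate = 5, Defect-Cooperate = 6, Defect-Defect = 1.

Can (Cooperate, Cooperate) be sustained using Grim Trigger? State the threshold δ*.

δ* = 0.2; since δ = 0.42 ≥ 0.2, cooperation can be sustained

Work:
For Grim Trigger:
Cooperate forever: 5/(1-δ)
Defect then punished: 6 + 1·δ/(1-δ)
Need: 5/(1-δ) ≥ 6 + 1·δ/(1-δ)
Solving: δ ≥ (T-R)/(T-P) = (6-5)/(6-1) = 0.2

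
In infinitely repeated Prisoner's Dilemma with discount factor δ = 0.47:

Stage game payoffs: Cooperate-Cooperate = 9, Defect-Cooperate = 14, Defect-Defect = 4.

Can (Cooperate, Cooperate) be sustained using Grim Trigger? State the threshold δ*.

δ* = 0.5; since δ = 0.47 < 0.5, cooperation cannot be sustained

Work:
For Grim Trigger:
Cooperate forever: 9/(1-δ)
Defect then punished: 14 + 4·δ/(1-δ)
Need: 9/(1-δ) ≥ 14 + 4·δ/(1-δ)
Solving: δ ≥ (T-R)/(T-P) = (14-9)/(14-4) = 0.5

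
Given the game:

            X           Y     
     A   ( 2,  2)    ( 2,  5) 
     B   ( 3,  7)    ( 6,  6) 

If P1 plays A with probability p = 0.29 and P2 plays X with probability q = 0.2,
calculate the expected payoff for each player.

E[P1] = 4.414, E[P2] = 5.678

Work:
E[P1] = p·q·π₁(A,X) + p·(1-q)·π₁(A,Y) + (1-p)·q·π₁(B,X) + (1-p)·(1-q)·π₁(B,Y)
= 0.29·0.2·2 + 0.29·0.8·2 + 0.71·0.2·3 + 0.71·0.8·6
= 4.414

E[P2] = 5.678 (similar calculation)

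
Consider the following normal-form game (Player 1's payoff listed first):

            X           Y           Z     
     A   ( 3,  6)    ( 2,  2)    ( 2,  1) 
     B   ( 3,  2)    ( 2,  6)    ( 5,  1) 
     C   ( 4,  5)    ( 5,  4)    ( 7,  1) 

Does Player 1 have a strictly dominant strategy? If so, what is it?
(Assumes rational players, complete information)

Yes, Player 1's strictly dominant strategy is C

Work:
A strategy strictly dominates another if it gives a strictly higher payoff against every opponent action. Compare each pair of P1's strategies column-by-column:
  A vs B: [3 vs 3, 2 vs 2, 2 vs 5] → A does not strictly dominate B (column X: 3 ≤ 3)
  A vs C: [3 vs 4, 2 vs 5, 2 vs 7] → A does not strictly dominate C (column X: 3 ≤ 4)
  B vs A: [3 vs 3, 2 vs 2, 5 vs 2] → B does not strictly dominate A (column X: 3 ≤ 3)
  B vs C: [3 vs 4, 2 vs 5, 5 vs 7] → B does not strictly dominate C (column X: 3 ≤ 4)
  C vs A: [4 vs 3, 5 vs 2, 7 vs 2] → C strictly dominates A
  C vs B: [4 vs 3, 5 vs 2, 7 vs 5] → C strictly dominates B
C strictly dominates every other strategy → strictly dominant.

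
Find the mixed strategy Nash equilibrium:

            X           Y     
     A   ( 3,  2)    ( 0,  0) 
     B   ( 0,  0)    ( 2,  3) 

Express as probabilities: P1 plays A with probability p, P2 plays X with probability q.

p = 0.6, q = 0.4

Work:
Find probabilities that make opponent indifferent:
P2 chooses q to make P1 indifferent between A and B
P1 chooses p to make P2 indifferent between X and Y
Mixed NE: P1 plays (A: 0.6, B: 0.4), P2 plays (X: 0.4, Y: 0.6)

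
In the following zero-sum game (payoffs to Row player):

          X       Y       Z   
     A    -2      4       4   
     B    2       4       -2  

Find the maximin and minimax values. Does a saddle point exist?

Maximin = -2, Minimax = 2, Saddle: False

Work:
Row minimums: [-2, -2] → maximin = -2
Column maximums: [2, 4, 4] → minimax = 2
No saddle point (maximin ≠ minimax). Mixed strategy needed.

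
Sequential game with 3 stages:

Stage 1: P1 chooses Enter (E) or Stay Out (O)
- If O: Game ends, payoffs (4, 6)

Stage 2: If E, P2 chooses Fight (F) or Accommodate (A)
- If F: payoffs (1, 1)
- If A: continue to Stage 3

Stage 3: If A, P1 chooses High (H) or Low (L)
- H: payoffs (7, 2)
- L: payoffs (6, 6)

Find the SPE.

SPE: (E, A, H); Outcome (7, 2)

Work:
Stage 3: P1 chooses H (7 vs 6)
Stage 2: P2: F->1, A->2 (anticipating H). Choose A
Stage 1: P1: O->4, E->7 (anticipating A, H). Choose E
SPE path: E -> A -> H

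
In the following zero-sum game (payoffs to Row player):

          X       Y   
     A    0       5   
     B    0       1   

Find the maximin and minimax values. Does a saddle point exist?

Maximin = 0, Minimax = 0, Saddle: True

Work:
Row minimums: [0, 0] → maximin = 0
Column maximums: [0, 5] → minimax = 0
Saddle point exists! Game value = 0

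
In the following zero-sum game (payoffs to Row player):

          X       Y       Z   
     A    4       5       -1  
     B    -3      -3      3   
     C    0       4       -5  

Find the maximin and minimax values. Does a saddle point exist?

Maximin = -1, Minimax = 3, Saddle: False

Work:
Row minimums: [-1, -3, -5] → maximin = -1
Column maximums: [4, 5, 3] → minimax = 3
No saddle point (maximin ≠ minimax). Mixed strategy needed.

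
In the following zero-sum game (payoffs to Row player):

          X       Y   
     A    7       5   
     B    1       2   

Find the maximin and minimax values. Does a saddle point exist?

Maximin = 5, Minimax = 5, Saddle: True

Work:
Row minimums: [5, 1] → maximin = 5
Column maximums: [7, 5] → minimax = 5
Saddle point exists! Game value = 5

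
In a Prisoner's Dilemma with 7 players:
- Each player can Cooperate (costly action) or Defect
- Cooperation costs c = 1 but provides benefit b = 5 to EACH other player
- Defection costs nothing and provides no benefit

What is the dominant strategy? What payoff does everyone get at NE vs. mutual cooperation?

Dominant: Defect; NE payoff = 0; Coop payoff = 29

Work:
Defect dominates (saves cost c = 1, benefit to others is external)
NE: All defect → everyone gets 0
If all cooperate: each receives (6)×5 - 1 = 29
Social dilemma: 29 > 0 but NE gives 0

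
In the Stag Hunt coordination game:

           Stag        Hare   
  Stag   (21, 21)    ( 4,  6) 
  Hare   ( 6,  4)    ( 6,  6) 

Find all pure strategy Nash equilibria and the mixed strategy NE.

Pure NE: (Stag, Stag) and (Hare, Hare); Mixed NE: p = 0.1176, q = 0.1176

Work:
Check pure NE:
(Stag, Stag): (21, 21) - no unilateral deviation beneficial
(Hare, Hare): (6, 6) - no unilateral deviation beneficial
Mixed NE: P1 plays Stag with p = 0.1176, P2 plays Stag with q = 0.1176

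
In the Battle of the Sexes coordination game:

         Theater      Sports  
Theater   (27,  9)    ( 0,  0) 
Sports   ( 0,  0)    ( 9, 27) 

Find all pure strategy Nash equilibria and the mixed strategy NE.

Pure NE: (Theater, Theater) and (Sports, Sports); Mixed NE: p = 0.75, q = 0.25

Work:
Check pure NE:
(Theater, Theater): (27, 9) - no unilateral deviation beneficial
(Sports, Sports): (9, 27) - no unilateral deviation beneficial
Mixed NE: P1 plays Theater with p = 0.75, P2 plays Theater with q = 0.25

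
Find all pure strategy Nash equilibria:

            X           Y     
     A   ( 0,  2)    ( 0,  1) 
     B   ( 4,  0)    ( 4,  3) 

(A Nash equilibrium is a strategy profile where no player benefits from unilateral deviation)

Nash equilibrium: (B, Y)

Work:
Best responses:
  P1 vs X: payoffs [0, 4] → best response B (payoff 4)
  P1 vs Y: payoffs [0, 4] → best response B (payoff 4)
  P2 vs A: payoffs [2, 1] → best response X (payoff 2)
  P2 vs B: payoffs [0, 3] → best response Y (payoff 3)
Mutual best responses: (B,Y) → Nash equilibria.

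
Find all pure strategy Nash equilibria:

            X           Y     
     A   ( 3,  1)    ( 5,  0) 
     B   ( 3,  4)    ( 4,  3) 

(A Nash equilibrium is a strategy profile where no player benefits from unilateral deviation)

Nash equilibrium: (A, X), (B, X)

Work:
Best responses:
  P1 vs X: payoffs [3, 3] → best response A/B (payoff 3)
  P1 vs Y: payoffs [5, 4] → best response A (payoff 5)
  P2 vs A: payoffs [1, 0] → best response X (payoff 1)
  P2 vs B: payoffs [4, 3] → best response X (payoff 4)
Mutual best responses: (A,X), (B,X) → Nash equilibria.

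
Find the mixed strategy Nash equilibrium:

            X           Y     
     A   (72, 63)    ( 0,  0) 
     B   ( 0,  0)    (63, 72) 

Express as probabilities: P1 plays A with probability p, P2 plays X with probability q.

p = 0.5333, q = 0.4667

Work:
Find probabilities that make opponent indifferent:
P2 chooses q to make P1 indifferent between A and B
P1 chooses p to make P2 indifferent between X and Y
Mixed NE: P1 plays (A: 0.5333, B: 0.4667), P2 plays (X: 0.4667, Y: 0.5333)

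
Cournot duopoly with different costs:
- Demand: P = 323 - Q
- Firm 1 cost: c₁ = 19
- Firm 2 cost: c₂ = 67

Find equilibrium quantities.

q₁* = 117.33, q₂* = 69.33

Work:
Reaction: q₁ = (323 - 19 - q₂)/2
Reaction: q₂ = (323 - 67 - q₁)/2
Solve simultaneously:
q₁* = (323 - 2×19 + 67)/3 = 117.33
q₂* = (323 - 2×67 + 19)/3 = 69.33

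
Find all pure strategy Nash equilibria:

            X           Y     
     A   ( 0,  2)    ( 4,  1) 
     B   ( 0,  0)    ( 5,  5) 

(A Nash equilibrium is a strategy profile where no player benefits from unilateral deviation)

Nash equilibrium: (A, X), (B, Y)

Work:
Best responses:
  P1 vs X: payoffs [0, 0] → best response A/B (payoff 0)
  P1 vs Y: payoffs [4, 5] → best response B (payoff 5)
  P2 vs A: payoffs [2, 1] → best response X (payoff 2)
  P2 vs B: payoffs [0, 5] → best response Y (payoff 5)
Mutual best responses: (A,X), (B,Y) → Nash equilibria.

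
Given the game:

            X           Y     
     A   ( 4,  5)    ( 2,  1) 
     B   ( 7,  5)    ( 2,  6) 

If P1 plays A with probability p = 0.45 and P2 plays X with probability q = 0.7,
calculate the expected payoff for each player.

E[P1] = 4.555, E[P2] = 4.625

Work:
E[P1] = p·q·π₁(A,X) + p·(1-q)·π₁(A,Y) + (1-p)·q·π₁(B,X) + (1-p)·(1-q)·π₁(B,Y)
= 0.45·0.7·4 + 0.45·0.3·2 + 0.55·0.7·7 + 0.55·0.3·2
= 4.555

E[P2] = 4.625 (similar calculation)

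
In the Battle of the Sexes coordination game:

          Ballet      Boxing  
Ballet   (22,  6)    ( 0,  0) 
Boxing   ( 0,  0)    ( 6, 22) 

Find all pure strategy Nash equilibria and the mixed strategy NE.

Pure NE: (Ballet, Ballet) and (Boxing, Boxing); Mixed NE: p = 0.7857, q = 0.2143

Work:
Check pure NE:
(Ballet, Ballet): (22, 6) - no unilateral deviation beneficial
(Boxing, Boxing): (6, 22) - no unilateral deviation beneficial
Mixed NE: P1 plays Ballet with p = 0.7857, P2 plays Ballet with q = 0.2143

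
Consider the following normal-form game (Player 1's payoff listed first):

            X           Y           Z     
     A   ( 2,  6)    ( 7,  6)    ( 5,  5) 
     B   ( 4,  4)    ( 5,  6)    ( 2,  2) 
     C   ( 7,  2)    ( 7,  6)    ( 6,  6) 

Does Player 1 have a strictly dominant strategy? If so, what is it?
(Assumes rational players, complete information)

No strictly dominant strategy exists for Player 1

Work:
A strategy strictly dominates another if it gives a strictly higher payoff against every opponent action. Compare each pair of P1's strategies column-by-column:
  A vs B: [2 vs 4, 7 vs 5, 5 vs 2] → A does not strictly dominate B (column X: 2 ≤ 4)
  A vs C: [2 vs 7, 7 vs 7, 5 vs 6] → A does not strictly dominate C (column X: 2 ≤ 7)
  B vs A: [4 vs 2, 5 vs 7, 2 vs 5] → B does not strictly dominate A (column Y: 5 ≤ 7)
  B vs C: [4 vs 7, 5 vs 7, 2 vs 6] → B does not strictly dominate C (column X: 4 ≤ 7)
  C vs A: [7 vs 2, 7 vs 7, 6 vs 5] → C does not strictly dominate A (column Y: 7 ≤ 7)
  C vs B: [7 vs 4, 7 vs 5, 6 vs 2] → C strictly dominates B
No single strategy strictly dominates all others → no strictly dominant strategy.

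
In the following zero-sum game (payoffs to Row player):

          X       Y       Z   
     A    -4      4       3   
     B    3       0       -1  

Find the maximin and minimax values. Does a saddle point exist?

Maximin = -1, Minimax = 3, Saddle: False

Work:
Row minimums: [-4, -1] → maximin = -1
Column maximums: [3, 4, 3] → minimax = 3
No saddle point (maximin ≠ minimax). Mixed strategy needed.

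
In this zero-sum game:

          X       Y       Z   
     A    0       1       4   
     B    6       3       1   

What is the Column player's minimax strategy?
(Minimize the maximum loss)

Column should play Y, value = 3

Work:
Column player minimizes Row's maximum payoff:
Column X: max payoff to Row = 6
Column Y: max payoff to Row = 3
Column Z: max payoff to Row = 4
Minimum is 3, achieved by column Y.
Minimax strategy: Y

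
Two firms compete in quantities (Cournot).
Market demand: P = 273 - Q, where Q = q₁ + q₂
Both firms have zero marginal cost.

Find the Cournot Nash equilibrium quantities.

q₁* = q₂* = 91.0; P* = 91.0

Work:
Profit: π_i = P·q_i = (a - q_i - q_j)·q_i
FOC: ∂π_i/∂q_i = a - 2q_i - q_j = 0
Reaction function: q_i = (273 - q_j)/2
Symmetry: q* = 273/3 = 91.0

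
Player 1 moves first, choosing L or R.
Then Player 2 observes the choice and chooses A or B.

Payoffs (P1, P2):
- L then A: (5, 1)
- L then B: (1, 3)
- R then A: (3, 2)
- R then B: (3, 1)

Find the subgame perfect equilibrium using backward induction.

P1 plays R, P2 plays B after L and A after R; Payoff (3, 2)

Work:
Backward induction:
After L: P2 chooses B → P1 gets 1
After R: P2 chooses A → P1 gets 3
P1 chooses R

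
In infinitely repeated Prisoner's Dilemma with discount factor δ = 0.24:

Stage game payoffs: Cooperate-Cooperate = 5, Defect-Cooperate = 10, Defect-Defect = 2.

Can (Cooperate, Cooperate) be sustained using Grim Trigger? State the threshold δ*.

δ* = 0.625; since δ = 0.24 < 0.625, cooperation cannot be sustained

Work:
For Grim Trigger:
Cooperate forever: 5/(1-δ)
Defect then punished: 10 + 2·δ/(1-δ)
Need: 5/(1-δ) ≥ 10 + 2·δ/(1-δ)
Solving: δ ≥ (T-R)/(T-P) = (10-5)/(10-2) = 0.625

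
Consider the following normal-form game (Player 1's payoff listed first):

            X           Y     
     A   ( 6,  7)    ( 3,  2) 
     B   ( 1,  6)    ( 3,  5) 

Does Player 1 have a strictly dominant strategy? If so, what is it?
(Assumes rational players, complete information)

No strictly dominant strategy exists for Player 1

Work:
A strategy strictly dominates another if it gives a strictly higher payoff against every opponent action. Compare each pair of P1's strategies column-by-column:
  A vs B: [6 vs 1, 3 vs 3] → A does not strictly dominate B (column Y: 3 ≤ 3)
  B vs A: [1 vs 6, 3 vs 3] → B does not strictly dominate A (column X: 1 ≤ 6)
No single strategy strictly dominates all others → no strictly dominant strategy.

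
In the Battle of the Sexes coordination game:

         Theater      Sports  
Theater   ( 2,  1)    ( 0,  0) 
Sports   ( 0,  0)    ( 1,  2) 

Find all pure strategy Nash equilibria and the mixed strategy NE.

Pure NE: (Theater, Theater) and (Sports, Sports); Mixed NE: p = 0.6667, q = 0.3333

Work:
Check pure NE:
(Theater, Theater): (2, 1) - no unilateral deviation beneficial
(Sports, Sports): (1, 2) - no unilateral deviation beneficial
Mixed NE: P1 plays Theater with p = 0.6667, P2 plays Theater with q = 0.3333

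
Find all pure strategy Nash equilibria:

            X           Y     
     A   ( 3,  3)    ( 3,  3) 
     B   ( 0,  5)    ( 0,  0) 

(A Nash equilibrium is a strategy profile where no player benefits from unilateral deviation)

Nash equilibrium: (A, X), (A, Y)

Work:
Best responses:
  P1 vs X: payoffs [3, 0] → best response A (payoff 3)
  P1 vs Y: payoffs [3, 0] → best response A (payoff 3)
  P2 vs A: payoffs [3, 3] → best response X/Y (payoff 3)
  P2 vs B: payoffs [5, 0] → best response X (payoff 5)
Mutual best responses: (A,X), (A,Y) → Nash equilibria.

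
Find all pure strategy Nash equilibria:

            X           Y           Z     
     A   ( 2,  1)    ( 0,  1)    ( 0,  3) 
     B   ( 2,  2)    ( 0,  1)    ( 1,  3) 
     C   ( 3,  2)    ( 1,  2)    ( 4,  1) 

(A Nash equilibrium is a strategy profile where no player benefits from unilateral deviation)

Nash equilibrium: (C, X), (C, Y)

Work:
Best responses:
  P1 vs X: payoffs [2, 2, 3] → best response C (payoff 3)
  P1 vs Y: payoffs [0, 0, 1] → best response C (payoff 1)
  P1 vs Z: payoffs [0, 1, 4] → best response C (payoff 4)
  P2 vs A: payoffs [1, 1, 3] → best response Z (payoff 3)
  P2 vs B: payoffs [2, 1, 3] → best response Z (payoff 3)
  P2 vs C: payoffs [2, 2, 1] → best response X/Y (payoff 2)
Mutual best responses: (C,X), (C,Y) → Nash equilibria.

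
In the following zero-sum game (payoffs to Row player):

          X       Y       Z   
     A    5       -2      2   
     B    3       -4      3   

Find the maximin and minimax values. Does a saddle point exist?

Maximin = -2, Minimax = -2, Saddle: True

Work:
Row minimums: [-2, -4] → maximin = -2
Column maximums: [5, -2, 3] → minimax = -2
Saddle point exists! Game value = -2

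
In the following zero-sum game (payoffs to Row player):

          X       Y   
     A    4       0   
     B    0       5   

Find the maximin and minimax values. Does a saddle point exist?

Maximin = 0, Minimax = 4, Saddle: False

Work:
Row minimums: [0, 0] → maximin = 0
Column maximums: [4, 5] → minimax = 4
No saddle point (maximin ≠ minimax). Mixed strategy needed.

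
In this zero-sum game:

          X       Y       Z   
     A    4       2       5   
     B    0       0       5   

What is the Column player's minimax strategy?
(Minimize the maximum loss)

Column should play Y, value = 2

Work:
Column player minimizes Row's maximum payoff:
Column X: max payoff to Row = 4
Column Y: max payoff to Row = 2
Column Z: max payoff to Row = 5
Minimum is 2, achieved by column Y.
Minimax strategy: Y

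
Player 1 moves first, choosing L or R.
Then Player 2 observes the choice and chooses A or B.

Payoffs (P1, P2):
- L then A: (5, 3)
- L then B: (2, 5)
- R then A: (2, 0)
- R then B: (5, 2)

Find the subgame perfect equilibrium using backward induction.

P1 plays R, P2 plays B after L and B after R; Payoff (5, 2)

Work:
Backward induction:
After L: P2 chooses B → P1 gets 2
After R: P2 chooses B → P1 gets 5
P1 chooses R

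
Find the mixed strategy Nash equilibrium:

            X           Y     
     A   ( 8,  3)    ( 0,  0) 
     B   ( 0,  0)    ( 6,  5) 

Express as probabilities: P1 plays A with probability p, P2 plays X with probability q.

p = 0.625, q = 0.4286

Work:
Find probabilities that make opponent indifferent:
P2 chooses q to make P1 indifferent between A and B
P1 chooses p to make P2 indifferent between X and Y
Mixed NE: P1 plays (A: 0.625, B: 0.375), P2 plays (X: 0.4286, Y: 0.5714)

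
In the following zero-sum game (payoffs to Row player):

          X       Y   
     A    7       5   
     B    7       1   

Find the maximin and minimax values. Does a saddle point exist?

Maximin = 5, Minimax = 5, Saddle: True

Work:
Row minimums: [5, 1] → maximin = 5
Column maximums: [7, 5] → minimax = 5
Saddle point exists! Game value = 5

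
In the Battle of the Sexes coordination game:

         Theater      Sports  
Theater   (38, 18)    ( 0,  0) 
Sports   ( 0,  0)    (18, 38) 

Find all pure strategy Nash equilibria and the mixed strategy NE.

Pure NE: (Theater, Theater) and (Sports, Sports); Mixed NE: p = 0.6786, q = 0.3214

Work:
Check pure NE:
(Theater, Theater): (38, 18) - no unilateral deviation beneficial
(Sports, Sports): (18, 38) - no unilateral deviation beneficial
Mixed NE: P1 plays Theater with p = 0.6786, P2 plays Theater with q = 0.3214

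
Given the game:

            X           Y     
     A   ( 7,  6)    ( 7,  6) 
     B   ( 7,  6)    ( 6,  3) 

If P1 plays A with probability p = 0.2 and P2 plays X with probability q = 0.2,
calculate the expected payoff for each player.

E[P1] = 6.36, E[P2] = 4.08

Work:
E[P1] = p·q·π₁(A,X) + p·(1-q)·π₁(A,Y) + (1-p)·q·π₁(B,X) + (1-p)·(1-q)·π₁(B,Y)
= 0.2·0.2·7 + 0.2·0.8·7 + 0.8·0.2·7 + 0.8·0.8·6
= 6.36

E[P2] = 4.08 (similar calculation)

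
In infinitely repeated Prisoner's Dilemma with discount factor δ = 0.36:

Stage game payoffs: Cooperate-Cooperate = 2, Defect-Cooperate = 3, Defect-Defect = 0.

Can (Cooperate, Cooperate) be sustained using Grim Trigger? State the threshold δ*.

δ* = 0.3333; since δ = 0.36 ≥ 0.3333, cooperation can be sustained

Work:
For Grim Trigger:
Cooperate forever: 2/(1-δ)
Defect then punished: 3 + 0·δ/(1-δ)
Need: 2/(1-δ) ≥ 3 + 0·δ/(1-δ)
Solving: δ ≥ (T-R)/(T-P) = (3-2)/(3-0) = 0.3333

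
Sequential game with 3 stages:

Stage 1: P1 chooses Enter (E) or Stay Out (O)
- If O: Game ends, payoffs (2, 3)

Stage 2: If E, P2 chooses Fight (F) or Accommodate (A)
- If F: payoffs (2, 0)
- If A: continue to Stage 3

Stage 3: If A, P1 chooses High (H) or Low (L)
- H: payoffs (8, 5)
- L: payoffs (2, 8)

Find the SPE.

SPE: (E, A, H); Outcome (8, 5)

Work:
Stage 3: P1 chooses H (8 vs 2)
Stage 2: P2: F->0, A->5 (anticipating H). Choose A
Stage 1: P1: O->2, E->8 (anticipating A, H). Choose E
SPE path: E -> A -> H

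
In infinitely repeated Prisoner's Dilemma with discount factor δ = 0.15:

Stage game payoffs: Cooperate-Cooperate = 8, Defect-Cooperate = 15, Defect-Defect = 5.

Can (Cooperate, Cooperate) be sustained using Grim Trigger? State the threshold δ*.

δ* = 0.7; since δ = 0.15 < 0.7, cooperation cannot be sustained

Work:
For Grim Trigger:
Cooperate forever: 8/(1-δ)
Defect then punished: 15 + 5·δ/(1-δ)
Need: 8/(1-δ) ≥ 15 + 5·δ/(1-δ)
Solving: δ ≥ (T-R)/(T-P) = (15-8)/(15-5) = 0.7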